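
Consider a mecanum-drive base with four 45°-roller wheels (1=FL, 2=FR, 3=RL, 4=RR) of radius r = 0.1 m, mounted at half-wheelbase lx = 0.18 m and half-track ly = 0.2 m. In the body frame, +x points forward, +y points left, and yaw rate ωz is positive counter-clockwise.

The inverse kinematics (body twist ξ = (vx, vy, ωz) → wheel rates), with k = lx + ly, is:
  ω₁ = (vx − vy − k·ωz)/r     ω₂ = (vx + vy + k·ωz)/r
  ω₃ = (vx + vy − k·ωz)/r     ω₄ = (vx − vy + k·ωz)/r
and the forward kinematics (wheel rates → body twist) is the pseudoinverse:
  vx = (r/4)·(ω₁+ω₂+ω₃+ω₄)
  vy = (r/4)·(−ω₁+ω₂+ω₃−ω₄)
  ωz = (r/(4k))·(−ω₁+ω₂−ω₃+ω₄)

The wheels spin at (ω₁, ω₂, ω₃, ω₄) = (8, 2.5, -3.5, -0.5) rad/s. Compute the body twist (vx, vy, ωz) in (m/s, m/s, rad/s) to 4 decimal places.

(0.1625, -0.2125, -0.1645)

k = lx + ly = 0.18 + 0.2 = 0.3800
ω₁+ω₂+ω₃+ω₄ = 6.5000  →  vx = (0.1/4)·6.5000 = 0.1625
−ω₁+ω₂+ω₃−ω₄ = -8.5000  →  vy = (0.1/4)·-8.5000 = -0.2125
−ω₁+ω₂−ω₃+ω₄ = -2.5000  →  ωz = (0.1/1.5200)·-2.5000 = -0.1645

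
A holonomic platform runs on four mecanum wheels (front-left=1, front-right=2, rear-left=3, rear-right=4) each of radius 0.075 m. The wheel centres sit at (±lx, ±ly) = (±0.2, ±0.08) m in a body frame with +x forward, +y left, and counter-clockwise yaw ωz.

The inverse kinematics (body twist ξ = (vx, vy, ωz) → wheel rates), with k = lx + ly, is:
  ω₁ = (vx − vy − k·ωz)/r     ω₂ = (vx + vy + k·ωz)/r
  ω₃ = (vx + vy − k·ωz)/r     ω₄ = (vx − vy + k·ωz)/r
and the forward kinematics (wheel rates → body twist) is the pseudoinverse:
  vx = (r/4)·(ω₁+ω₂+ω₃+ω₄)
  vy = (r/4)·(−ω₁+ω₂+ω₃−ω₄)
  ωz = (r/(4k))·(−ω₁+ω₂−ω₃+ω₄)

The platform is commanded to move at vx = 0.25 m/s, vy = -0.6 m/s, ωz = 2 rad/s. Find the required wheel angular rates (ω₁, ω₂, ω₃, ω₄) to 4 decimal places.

k = lx + ly = 0.2 + 0.08 = 0.2800;  k·ωz = 0.2800·2 = 0.5600
ω₁ (FL) = (vx − vy − k·ωz)/r = 0.2900/0.075 = 3.8667
ω₂ (FR) = (vx + vy + k·ωz)/r = 0.2100/0.075 = 2.8000
ω₃ (RL) = (vx + vy − k·ωz)/r = -0.9100/0.075 = -12.1333
ω₄ (RR) = (vx − vy + k·ωz)/r = 1.4100/0.075 = 18.8000

(3.8667, 2.8000, -12.1333, 18.8000)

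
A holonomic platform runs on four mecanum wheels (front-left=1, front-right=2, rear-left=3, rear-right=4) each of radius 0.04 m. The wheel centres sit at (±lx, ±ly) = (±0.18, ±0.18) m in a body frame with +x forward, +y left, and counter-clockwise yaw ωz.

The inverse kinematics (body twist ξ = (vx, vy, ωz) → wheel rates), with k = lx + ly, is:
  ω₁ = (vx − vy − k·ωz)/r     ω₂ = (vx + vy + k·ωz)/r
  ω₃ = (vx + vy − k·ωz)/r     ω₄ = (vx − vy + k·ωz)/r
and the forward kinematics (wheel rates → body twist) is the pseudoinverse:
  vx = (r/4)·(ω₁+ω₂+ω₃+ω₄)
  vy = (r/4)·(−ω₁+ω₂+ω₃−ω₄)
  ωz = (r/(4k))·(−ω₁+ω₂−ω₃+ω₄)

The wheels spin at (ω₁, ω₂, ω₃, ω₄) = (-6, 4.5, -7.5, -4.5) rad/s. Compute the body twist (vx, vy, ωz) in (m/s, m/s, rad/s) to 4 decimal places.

(-0.1350, 0.0750, 0.3750)

k = lx + ly = 0.18 + 0.18 = 0.3600
ω₁+ω₂+ω₃+ω₄ = -13.5000  →  vx = (0.04/4)·-13.5000 = -0.1350
−ω₁+ω₂+ω₃−ω₄ = 7.5000  →  vy = (0.04/4)·7.5000 = 0.0750
−ω₁+ω₂−ω₃+ω₄ = 13.5000  →  ωz = (0.04/1.4400)·13.5000 = 0.3750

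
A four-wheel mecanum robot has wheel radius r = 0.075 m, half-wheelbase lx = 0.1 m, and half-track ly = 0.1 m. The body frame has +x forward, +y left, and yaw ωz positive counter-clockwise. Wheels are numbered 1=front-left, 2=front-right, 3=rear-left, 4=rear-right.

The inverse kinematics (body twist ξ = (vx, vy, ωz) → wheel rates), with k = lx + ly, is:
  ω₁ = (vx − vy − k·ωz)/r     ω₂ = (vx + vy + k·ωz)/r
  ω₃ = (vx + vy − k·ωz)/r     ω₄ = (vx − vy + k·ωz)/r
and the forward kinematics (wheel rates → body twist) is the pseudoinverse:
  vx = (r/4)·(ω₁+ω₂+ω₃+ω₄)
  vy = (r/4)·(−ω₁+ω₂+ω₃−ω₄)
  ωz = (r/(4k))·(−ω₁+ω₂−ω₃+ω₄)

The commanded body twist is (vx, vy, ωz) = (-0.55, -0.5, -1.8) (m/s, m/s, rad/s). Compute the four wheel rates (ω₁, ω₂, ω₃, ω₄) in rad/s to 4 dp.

(4.1333, -18.8000, -9.2000, -5.4667)

k = lx + ly = 0.1 + 0.1 = 0.2000;  k·ωz = 0.2000·-1.8 = -0.3600
ω₁ (FL) = (vx − vy − k·ωz)/r = 0.3100/0.075 = 4.1333
ω₂ (FR) = (vx + vy + k·ωz)/r = -1.4100/0.075 = -18.8000
ω₃ (RL) = (vx + vy − k·ωz)/r = -0.6900/0.075 = -9.2000
ω₄ (RR) = (vx − vy + k·ωz)/r = -0.4100/0.075 = -5.4667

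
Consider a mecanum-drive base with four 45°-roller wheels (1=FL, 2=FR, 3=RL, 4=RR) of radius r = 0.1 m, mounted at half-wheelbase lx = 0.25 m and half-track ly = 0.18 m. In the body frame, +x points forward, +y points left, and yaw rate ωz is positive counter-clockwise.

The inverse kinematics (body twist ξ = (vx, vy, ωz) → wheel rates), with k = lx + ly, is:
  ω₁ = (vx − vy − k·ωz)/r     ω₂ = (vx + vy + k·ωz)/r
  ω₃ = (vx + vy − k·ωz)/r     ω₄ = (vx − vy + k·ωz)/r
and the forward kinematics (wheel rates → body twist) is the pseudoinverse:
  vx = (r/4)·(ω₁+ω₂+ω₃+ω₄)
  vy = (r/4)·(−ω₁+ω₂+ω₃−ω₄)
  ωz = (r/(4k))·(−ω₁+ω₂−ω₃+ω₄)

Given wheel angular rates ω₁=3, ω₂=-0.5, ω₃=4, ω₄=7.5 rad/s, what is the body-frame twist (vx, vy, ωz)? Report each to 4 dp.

(0.3500, -0.1750, 0.0000)

k = lx + ly = 0.25 + 0.18 = 0.4300
ω₁+ω₂+ω₃+ω₄ = 14.0000  →  vx = (0.1/4)·14.0000 = 0.3500
−ω₁+ω₂+ω₃−ω₄ = -7.0000  →  vy = (0.1/4)·-7.0000 = -0.1750
−ω₁+ω₂−ω₃+ω₄ = 0.0000  →  ωz = (0.1/1.7200)·0.0000 = 0.0000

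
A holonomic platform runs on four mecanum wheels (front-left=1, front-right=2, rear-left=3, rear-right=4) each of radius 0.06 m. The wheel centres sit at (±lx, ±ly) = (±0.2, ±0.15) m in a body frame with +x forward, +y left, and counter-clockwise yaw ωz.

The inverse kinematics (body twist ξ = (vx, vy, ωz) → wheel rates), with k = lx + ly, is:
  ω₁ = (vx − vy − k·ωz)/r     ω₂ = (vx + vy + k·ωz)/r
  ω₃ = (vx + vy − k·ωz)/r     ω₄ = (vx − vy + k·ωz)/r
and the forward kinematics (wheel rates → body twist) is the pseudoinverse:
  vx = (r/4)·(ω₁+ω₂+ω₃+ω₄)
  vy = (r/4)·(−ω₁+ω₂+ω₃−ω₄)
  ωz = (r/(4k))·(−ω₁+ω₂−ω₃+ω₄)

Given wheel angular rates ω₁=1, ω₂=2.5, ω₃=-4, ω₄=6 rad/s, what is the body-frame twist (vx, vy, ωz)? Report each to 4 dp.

k = lx + ly = 0.2 + 0.15 = 0.3500
ω₁+ω₂+ω₃+ω₄ = 5.5000  →  vx = (0.06/4)·5.5000 = 0.0825
−ω₁+ω₂+ω₃−ω₄ = -8.5000  →  vy = (0.06/4)·-8.5000 = -0.1275
−ω₁+ω₂−ω₃+ω₄ = 11.5000  →  ωz = (0.06/1.4000)·11.5000 = 0.4929

(0.0825, -0.1275, 0.4929)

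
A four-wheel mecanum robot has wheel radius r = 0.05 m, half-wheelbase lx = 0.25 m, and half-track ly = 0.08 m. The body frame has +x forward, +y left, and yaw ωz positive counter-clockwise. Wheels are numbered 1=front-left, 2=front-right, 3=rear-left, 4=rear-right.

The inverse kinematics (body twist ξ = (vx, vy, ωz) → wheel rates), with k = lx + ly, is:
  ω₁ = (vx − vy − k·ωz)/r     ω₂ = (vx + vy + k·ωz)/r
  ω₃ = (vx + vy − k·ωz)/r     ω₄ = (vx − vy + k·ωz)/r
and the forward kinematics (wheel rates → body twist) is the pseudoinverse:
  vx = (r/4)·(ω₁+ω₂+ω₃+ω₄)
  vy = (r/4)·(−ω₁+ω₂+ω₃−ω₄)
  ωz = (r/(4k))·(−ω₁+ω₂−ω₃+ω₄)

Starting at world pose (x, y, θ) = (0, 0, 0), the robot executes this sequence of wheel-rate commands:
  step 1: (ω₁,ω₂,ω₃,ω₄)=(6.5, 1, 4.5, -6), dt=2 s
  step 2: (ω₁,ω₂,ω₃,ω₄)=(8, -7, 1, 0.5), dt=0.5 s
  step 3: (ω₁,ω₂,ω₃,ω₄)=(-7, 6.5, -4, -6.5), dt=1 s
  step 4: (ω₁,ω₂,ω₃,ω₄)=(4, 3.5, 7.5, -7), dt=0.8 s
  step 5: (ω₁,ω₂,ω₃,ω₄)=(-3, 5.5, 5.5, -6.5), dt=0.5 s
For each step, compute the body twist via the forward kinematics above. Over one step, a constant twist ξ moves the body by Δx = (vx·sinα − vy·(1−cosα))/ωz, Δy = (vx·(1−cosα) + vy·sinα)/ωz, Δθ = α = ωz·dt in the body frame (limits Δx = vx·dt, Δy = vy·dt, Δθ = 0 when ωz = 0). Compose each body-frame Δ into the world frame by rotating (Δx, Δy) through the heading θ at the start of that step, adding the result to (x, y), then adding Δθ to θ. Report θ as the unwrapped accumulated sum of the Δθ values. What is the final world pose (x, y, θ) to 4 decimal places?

(0.5344, 0.1152, -1.6098)

step 1: ξ=(vx,vy,ωz)=(0.0750, 0.0625, -0.6061), dt=2.0 → body Δ=(0.1828, 0.0163, -1.2121) → world pose (0.1828, 0.0163, -1.2121)
step 2: ξ=(vx,vy,ωz)=(0.0312, -0.1813, -0.5871), dt=0.5 → body Δ=(0.0022, -0.0916, -0.2936) → world pose (0.0978, -0.0180, -1.5057)
step 3: ξ=(vx,vy,ωz)=(-0.1375, 0.2000, 0.4167), dt=1.0 → body Δ=(-0.1746, 0.1660, 0.4167) → world pose (0.2521, 0.1671, -1.0890)
step 4: ξ=(vx,vy,ωz)=(0.1000, 0.1750, -0.5682), dt=0.8 → body Δ=(0.1085, 0.1174, -0.4545) → world pose (0.4064, 0.1253, -1.5436)
step 5: ξ=(vx,vy,ωz)=(0.0188, 0.2563, -0.1326), dt=0.5 → body Δ=(0.0136, 0.1277, -0.0663) → world pose (0.5344, 0.1152, -1.6098)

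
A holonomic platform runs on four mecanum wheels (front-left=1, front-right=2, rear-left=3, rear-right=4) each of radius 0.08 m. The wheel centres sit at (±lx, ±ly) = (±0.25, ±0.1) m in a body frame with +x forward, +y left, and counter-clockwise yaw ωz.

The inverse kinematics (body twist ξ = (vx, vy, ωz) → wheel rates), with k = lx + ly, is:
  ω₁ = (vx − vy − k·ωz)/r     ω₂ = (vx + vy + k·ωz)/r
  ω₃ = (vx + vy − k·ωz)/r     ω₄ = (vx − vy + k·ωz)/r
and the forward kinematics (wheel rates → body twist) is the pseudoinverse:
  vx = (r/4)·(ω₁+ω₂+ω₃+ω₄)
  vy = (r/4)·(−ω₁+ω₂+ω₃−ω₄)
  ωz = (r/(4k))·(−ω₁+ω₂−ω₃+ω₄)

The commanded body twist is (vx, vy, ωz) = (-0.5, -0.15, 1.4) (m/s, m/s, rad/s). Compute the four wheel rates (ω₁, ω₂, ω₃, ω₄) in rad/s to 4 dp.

(-10.5000, -2.0000, -14.2500, 1.7500)

k = lx + ly = 0.25 + 0.1 = 0.3500;  k·ωz = 0.3500·1.4 = 0.4900
ω₁ (FL) = (vx − vy − k·ωz)/r = -0.8400/0.08 = -10.5000
ω₂ (FR) = (vx + vy + k·ωz)/r = -0.1600/0.08 = -2.0000
ω₃ (RL) = (vx + vy − k·ωz)/r = -1.1400/0.08 = -14.2500
ω₄ (RR) = (vx − vy + k·ωz)/r = 0.1400/0.08 = 1.7500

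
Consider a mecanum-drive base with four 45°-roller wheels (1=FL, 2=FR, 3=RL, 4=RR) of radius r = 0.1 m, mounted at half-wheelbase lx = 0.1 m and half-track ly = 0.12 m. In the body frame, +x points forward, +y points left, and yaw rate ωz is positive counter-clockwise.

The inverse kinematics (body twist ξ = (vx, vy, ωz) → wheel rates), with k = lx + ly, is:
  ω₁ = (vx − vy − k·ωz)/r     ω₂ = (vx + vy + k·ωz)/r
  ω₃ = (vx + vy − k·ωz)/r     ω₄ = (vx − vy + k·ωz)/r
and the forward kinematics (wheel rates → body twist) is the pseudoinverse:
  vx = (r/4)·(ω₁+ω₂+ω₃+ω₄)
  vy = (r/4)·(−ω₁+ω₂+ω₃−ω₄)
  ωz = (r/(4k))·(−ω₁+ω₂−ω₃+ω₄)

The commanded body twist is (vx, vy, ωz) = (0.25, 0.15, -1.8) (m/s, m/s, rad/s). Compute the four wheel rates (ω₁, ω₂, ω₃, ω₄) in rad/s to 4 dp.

k = lx + ly = 0.1 + 0.12 = 0.2200;  k·ωz = 0.2200·-1.8 = -0.3960
ω₁ (FL) = (vx − vy − k·ωz)/r = 0.4960/0.1 = 4.9600
ω₂ (FR) = (vx + vy + k·ωz)/r = 0.0040/0.1 = 0.0400
ω₃ (RL) = (vx + vy − k·ωz)/r = 0.7960/0.1 = 7.9600
ω₄ (RR) = (vx − vy + k·ωz)/r = -0.2960/0.1 = -2.9600

(4.9600, 0.0400, 7.9600, -2.9600)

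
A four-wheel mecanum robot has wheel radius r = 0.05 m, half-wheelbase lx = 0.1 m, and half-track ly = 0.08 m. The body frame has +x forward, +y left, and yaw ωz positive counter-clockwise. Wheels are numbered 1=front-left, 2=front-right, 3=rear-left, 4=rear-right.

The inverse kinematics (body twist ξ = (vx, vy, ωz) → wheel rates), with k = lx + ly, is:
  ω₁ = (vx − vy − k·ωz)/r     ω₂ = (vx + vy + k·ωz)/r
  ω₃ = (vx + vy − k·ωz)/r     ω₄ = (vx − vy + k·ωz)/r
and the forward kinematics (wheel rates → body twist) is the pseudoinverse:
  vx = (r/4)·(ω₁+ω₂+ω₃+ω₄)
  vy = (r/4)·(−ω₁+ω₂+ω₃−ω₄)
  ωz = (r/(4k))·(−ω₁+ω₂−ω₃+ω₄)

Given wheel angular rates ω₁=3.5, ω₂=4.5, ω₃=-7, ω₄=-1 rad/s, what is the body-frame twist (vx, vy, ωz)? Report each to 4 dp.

k = lx + ly = 0.1 + 0.08 = 0.1800
ω₁+ω₂+ω₃+ω₄ = 0.0000  →  vx = (0.05/4)·0.0000 = 0.0000
−ω₁+ω₂+ω₃−ω₄ = -5.0000  →  vy = (0.05/4)·-5.0000 = -0.0625
−ω₁+ω₂−ω₃+ω₄ = 7.0000  →  ωz = (0.05/0.7200)·7.0000 = 0.4861

(0.0000, -0.0625, 0.4861)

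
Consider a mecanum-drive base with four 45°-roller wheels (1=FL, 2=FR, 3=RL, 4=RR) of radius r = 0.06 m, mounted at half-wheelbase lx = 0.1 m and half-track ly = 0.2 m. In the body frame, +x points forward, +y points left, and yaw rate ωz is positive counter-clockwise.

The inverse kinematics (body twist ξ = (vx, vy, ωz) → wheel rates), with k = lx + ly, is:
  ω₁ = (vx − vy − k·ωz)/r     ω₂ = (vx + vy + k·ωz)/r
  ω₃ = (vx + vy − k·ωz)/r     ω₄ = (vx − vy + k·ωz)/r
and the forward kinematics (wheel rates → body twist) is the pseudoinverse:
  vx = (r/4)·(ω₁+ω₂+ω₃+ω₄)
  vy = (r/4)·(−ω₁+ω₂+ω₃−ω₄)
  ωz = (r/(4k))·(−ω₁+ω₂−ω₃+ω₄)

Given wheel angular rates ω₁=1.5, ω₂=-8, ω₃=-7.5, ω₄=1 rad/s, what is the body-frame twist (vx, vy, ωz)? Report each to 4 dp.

(-0.1950, -0.2700, -0.0500)

k = lx + ly = 0.1 + 0.2 = 0.3000
ω₁+ω₂+ω₃+ω₄ = -13.0000  →  vx = (0.06/4)·-13.0000 = -0.1950
−ω₁+ω₂+ω₃−ω₄ = -18.0000  →  vy = (0.06/4)·-18.0000 = -0.2700
−ω₁+ω₂−ω₃+ω₄ = -1.0000  →  ωz = (0.06/1.2000)·-1.0000 = -0.0500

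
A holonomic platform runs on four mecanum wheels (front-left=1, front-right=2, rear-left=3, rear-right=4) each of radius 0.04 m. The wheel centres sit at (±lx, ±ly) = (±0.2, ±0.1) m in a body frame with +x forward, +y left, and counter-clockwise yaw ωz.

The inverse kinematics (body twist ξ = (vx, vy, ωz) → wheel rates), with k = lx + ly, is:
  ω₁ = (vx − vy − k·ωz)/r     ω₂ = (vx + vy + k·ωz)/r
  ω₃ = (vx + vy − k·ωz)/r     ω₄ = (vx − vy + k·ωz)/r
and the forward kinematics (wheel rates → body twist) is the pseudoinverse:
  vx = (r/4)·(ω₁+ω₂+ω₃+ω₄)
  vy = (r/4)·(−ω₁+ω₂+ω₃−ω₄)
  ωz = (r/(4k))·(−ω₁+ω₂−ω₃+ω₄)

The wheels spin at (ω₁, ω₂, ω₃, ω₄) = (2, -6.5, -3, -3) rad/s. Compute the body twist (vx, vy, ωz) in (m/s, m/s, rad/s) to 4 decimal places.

(-0.1050, -0.0850, -0.2833)

k = lx + ly = 0.2 + 0.1 = 0.3000
ω₁+ω₂+ω₃+ω₄ = -10.5000  →  vx = (0.04/4)·-10.5000 = -0.1050
−ω₁+ω₂+ω₃−ω₄ = -8.5000  →  vy = (0.04/4)·-8.5000 = -0.0850
−ω₁+ω₂−ω₃+ω₄ = -8.5000  →  ωz = (0.04/1.2000)·-8.5000 = -0.2833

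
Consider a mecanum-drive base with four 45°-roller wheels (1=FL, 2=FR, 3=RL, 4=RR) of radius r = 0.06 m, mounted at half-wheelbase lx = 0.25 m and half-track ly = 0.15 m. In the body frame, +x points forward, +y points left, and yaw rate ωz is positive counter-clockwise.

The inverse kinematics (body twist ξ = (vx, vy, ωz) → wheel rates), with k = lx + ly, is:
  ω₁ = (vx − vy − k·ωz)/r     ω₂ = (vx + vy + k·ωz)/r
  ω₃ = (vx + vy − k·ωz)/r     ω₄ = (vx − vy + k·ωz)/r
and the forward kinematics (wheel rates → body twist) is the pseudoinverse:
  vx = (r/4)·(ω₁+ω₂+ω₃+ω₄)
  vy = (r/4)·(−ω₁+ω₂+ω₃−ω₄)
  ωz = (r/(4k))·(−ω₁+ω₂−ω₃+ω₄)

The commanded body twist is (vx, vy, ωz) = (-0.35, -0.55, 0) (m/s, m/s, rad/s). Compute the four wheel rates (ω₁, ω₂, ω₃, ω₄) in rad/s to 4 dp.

(3.3333, -15.0000, -15.0000, 3.3333)

k = lx + ly = 0.25 + 0.15 = 0.4000;  k·ωz = 0.4000·0 = 0.0000
ω₁ (FL) = (vx − vy − k·ωz)/r = 0.2000/0.06 = 3.3333
ω₂ (FR) = (vx + vy + k·ωz)/r = -0.9000/0.06 = -15.0000
ω₃ (RL) = (vx + vy − k·ωz)/r = -0.9000/0.06 = -15.0000
ω₄ (RR) = (vx − vy + k·ωz)/r = 0.2000/0.06 = 3.3333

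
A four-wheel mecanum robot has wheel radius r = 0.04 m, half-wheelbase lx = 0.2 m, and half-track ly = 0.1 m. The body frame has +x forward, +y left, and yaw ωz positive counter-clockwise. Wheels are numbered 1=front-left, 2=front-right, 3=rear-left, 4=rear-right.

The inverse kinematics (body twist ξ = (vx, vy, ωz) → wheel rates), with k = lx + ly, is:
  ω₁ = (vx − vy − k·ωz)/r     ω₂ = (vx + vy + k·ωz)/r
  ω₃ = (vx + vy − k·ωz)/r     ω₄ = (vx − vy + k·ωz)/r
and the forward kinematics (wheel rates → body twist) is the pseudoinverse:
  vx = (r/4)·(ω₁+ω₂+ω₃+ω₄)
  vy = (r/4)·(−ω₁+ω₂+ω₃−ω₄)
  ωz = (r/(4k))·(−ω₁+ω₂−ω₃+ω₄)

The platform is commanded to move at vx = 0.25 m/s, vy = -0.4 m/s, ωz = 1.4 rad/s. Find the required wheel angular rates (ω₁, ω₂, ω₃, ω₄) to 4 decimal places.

(5.7500, 6.7500, -14.2500, 26.7500)

k = lx + ly = 0.2 + 0.1 = 0.3000;  k·ωz = 0.3000·1.4 = 0.4200
ω₁ (FL) = (vx − vy − k·ωz)/r = 0.2300/0.04 = 5.7500
ω₂ (FR) = (vx + vy + k·ωz)/r = 0.2700/0.04 = 6.7500
ω₃ (RL) = (vx + vy − k·ωz)/r = -0.5700/0.04 = -14.2500
ω₄ (RR) = (vx − vy + k·ωz)/r = 1.0700/0.04 = 26.7500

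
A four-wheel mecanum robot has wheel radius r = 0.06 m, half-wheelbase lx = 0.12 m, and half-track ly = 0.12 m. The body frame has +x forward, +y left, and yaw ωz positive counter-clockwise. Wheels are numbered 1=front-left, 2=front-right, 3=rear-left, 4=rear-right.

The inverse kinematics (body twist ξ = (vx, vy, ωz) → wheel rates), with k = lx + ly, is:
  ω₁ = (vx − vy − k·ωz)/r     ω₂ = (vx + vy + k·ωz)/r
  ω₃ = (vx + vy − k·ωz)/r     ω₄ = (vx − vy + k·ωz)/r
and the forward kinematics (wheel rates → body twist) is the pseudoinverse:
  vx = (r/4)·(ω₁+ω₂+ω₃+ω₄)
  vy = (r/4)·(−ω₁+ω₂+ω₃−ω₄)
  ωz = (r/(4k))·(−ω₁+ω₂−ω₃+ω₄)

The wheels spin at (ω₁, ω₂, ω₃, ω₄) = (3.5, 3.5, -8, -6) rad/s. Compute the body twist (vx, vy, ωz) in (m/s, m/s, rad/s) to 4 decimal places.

k = lx + ly = 0.12 + 0.12 = 0.2400
ω₁+ω₂+ω₃+ω₄ = -7.0000  →  vx = (0.06/4)·-7.0000 = -0.1050
−ω₁+ω₂+ω₃−ω₄ = -2.0000  →  vy = (0.06/4)·-2.0000 = -0.0300
−ω₁+ω₂−ω₃+ω₄ = 2.0000  →  ωz = (0.06/0.9600)·2.0000 = 0.1250

(-0.1050, -0.0300, 0.1250)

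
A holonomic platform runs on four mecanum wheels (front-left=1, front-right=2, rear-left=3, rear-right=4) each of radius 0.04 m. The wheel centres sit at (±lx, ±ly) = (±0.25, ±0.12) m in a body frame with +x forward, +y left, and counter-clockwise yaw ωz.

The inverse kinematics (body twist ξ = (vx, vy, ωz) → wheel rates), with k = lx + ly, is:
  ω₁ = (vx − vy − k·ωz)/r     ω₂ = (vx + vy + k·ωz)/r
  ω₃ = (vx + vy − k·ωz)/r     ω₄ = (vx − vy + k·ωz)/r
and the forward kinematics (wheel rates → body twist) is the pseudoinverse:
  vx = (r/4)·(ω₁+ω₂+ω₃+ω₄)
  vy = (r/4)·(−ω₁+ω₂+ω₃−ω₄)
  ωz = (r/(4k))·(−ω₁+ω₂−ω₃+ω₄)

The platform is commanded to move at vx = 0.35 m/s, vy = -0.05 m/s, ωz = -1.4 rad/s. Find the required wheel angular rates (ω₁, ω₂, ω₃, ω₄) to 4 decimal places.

k = lx + ly = 0.25 + 0.12 = 0.3700;  k·ωz = 0.3700·-1.4 = -0.5180
ω₁ (FL) = (vx − vy − k·ωz)/r = 0.9180/0.04 = 22.9500
ω₂ (FR) = (vx + vy + k·ωz)/r = -0.2180/0.04 = -5.4500
ω₃ (RL) = (vx + vy − k·ωz)/r = 0.8180/0.04 = 20.4500
ω₄ (RR) = (vx − vy + k·ωz)/r = -0.1180/0.04 = -2.9500

(22.9500, -5.4500, 20.4500, -2.9500)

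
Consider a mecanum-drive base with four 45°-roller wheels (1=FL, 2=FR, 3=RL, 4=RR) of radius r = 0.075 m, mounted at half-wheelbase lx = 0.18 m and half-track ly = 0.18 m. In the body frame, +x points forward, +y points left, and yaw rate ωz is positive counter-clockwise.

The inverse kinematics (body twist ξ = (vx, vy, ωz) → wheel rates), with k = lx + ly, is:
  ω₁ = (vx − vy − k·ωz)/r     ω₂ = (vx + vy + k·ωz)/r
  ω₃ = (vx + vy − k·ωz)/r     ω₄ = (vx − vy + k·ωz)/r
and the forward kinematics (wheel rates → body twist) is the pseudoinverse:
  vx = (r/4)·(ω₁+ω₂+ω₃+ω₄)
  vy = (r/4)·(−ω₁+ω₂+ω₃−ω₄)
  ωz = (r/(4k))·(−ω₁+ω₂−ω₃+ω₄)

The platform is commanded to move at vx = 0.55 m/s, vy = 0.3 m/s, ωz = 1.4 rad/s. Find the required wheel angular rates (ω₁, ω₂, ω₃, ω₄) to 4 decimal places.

(-3.3867, 18.0533, 4.6133, 10.0533)

k = lx + ly = 0.18 + 0.18 = 0.3600;  k·ωz = 0.3600·1.4 = 0.5040
ω₁ (FL) = (vx − vy − k·ωz)/r = -0.2540/0.075 = -3.3867
ω₂ (FR) = (vx + vy + k·ωz)/r = 1.3540/0.075 = 18.0533
ω₃ (RL) = (vx + vy − k·ωz)/r = 0.3460/0.075 = 4.6133
ω₄ (RR) = (vx − vy + k·ωz)/r = 0.7540/0.075 = 10.0533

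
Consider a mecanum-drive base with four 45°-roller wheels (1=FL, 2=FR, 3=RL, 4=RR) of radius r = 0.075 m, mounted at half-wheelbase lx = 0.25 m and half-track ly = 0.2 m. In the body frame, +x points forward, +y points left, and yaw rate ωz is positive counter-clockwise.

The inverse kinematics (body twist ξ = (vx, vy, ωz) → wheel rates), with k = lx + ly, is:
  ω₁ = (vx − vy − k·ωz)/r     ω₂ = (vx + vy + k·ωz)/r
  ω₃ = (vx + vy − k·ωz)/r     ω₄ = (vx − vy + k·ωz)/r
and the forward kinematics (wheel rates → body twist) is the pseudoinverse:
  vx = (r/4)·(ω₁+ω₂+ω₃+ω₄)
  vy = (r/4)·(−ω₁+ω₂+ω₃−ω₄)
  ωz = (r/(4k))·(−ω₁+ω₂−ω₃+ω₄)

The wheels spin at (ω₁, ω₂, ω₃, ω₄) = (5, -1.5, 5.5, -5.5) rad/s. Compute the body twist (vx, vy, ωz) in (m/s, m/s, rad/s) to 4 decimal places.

(0.0656, 0.0844, -0.7292)

k = lx + ly = 0.25 + 0.2 = 0.4500
ω₁+ω₂+ω₃+ω₄ = 3.5000  →  vx = (0.075/4)·3.5000 = 0.0656
−ω₁+ω₂+ω₃−ω₄ = 4.5000  →  vy = (0.075/4)·4.5000 = 0.0844
−ω₁+ω₂−ω₃+ω₄ = -17.5000  →  ωz = (0.075/1.8000)·-17.5000 = -0.7292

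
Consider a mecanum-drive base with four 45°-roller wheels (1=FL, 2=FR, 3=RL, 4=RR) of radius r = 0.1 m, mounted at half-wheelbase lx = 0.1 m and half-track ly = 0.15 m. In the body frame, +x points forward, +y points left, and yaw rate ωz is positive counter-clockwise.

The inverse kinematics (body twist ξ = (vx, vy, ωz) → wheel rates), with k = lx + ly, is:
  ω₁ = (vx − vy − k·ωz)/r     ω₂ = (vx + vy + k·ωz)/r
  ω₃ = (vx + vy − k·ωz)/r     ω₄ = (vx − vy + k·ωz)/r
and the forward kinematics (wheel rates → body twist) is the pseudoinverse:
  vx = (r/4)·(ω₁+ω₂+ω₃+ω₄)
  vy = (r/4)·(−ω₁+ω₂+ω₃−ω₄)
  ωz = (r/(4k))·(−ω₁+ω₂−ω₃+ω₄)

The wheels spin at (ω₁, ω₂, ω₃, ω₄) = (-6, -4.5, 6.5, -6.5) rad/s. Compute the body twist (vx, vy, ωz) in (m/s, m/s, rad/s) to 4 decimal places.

k = lx + ly = 0.1 + 0.15 = 0.2500
ω₁+ω₂+ω₃+ω₄ = -10.5000  →  vx = (0.1/4)·-10.5000 = -0.2625
−ω₁+ω₂+ω₃−ω₄ = 14.5000  →  vy = (0.1/4)·14.5000 = 0.3625
−ω₁+ω₂−ω₃+ω₄ = -11.5000  →  ωz = (0.1/1.0000)·-11.5000 = -1.1500

(-0.2625, 0.3625, -1.1500)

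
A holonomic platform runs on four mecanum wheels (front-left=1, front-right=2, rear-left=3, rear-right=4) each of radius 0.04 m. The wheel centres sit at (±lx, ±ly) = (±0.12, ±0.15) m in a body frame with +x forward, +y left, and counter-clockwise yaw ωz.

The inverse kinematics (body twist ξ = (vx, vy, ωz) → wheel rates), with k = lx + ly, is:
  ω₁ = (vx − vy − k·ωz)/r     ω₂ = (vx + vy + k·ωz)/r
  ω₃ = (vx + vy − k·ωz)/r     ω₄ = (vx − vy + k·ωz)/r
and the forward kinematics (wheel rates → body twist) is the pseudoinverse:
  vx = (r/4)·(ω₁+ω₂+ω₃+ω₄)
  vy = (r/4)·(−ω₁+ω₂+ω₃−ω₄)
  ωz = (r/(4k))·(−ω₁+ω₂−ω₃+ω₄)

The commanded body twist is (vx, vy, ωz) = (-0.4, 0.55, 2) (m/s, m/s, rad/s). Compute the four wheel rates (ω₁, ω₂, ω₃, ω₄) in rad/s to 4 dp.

(-37.2500, 17.2500, -9.7500, -10.2500)

k = lx + ly = 0.12 + 0.15 = 0.2700;  k·ωz = 0.2700·2 = 0.5400
ω₁ (FL) = (vx − vy − k·ωz)/r = -1.4900/0.04 = -37.2500
ω₂ (FR) = (vx + vy + k·ωz)/r = 0.6900/0.04 = 17.2500
ω₃ (RL) = (vx + vy − k·ωz)/r = -0.3900/0.04 = -9.7500
ω₄ (RR) = (vx − vy + k·ωz)/r = -0.4100/0.04 = -10.2500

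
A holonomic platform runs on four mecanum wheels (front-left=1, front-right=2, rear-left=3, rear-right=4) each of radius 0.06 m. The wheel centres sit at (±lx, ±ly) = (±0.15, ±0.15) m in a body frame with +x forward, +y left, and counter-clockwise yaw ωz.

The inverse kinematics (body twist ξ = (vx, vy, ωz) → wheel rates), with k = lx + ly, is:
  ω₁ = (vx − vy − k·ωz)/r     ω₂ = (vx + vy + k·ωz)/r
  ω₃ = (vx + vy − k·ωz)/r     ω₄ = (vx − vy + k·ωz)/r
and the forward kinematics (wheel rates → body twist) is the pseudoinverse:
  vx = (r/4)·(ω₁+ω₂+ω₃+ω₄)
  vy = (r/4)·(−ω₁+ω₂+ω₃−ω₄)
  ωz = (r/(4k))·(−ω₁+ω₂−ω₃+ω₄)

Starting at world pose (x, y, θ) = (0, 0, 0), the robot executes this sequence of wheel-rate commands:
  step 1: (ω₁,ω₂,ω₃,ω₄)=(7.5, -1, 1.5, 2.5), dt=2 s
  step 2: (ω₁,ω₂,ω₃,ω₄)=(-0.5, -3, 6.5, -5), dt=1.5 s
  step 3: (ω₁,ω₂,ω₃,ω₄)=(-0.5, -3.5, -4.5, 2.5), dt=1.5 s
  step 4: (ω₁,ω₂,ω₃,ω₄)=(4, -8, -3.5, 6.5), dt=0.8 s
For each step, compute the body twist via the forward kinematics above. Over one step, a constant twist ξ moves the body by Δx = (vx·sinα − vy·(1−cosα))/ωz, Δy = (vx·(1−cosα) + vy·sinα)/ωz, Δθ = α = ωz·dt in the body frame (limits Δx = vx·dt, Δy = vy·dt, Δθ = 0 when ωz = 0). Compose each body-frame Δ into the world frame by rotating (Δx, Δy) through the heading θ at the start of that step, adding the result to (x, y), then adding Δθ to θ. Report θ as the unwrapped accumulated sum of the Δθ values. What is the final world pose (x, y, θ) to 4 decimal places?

(-0.1203, -0.1186, -1.5800)

step 1: ξ=(vx,vy,ωz)=(0.1575, -0.1425, -0.3750), dt=2.0 → body Δ=(0.1843, -0.3717, -0.7500) → world pose (0.1843, -0.3717, -0.7500)
step 2: ξ=(vx,vy,ωz)=(-0.0300, 0.1350, -0.7000), dt=1.5 → body Δ=(0.0597, 0.1888, -1.0500) → world pose (0.3567, -0.2743, -1.8000)
step 3: ξ=(vx,vy,ωz)=(-0.0900, -0.1500, 0.2000), dt=1.5 → body Δ=(-0.0995, -0.2417, 0.3000) → world pose (0.1439, -0.1225, -1.5000)
step 4: ξ=(vx,vy,ωz)=(-0.0150, -0.3300, -0.1000), dt=0.8 → body Δ=(-0.0225, -0.2632, -0.0800) → world pose (-0.1203, -0.1186, -1.5800)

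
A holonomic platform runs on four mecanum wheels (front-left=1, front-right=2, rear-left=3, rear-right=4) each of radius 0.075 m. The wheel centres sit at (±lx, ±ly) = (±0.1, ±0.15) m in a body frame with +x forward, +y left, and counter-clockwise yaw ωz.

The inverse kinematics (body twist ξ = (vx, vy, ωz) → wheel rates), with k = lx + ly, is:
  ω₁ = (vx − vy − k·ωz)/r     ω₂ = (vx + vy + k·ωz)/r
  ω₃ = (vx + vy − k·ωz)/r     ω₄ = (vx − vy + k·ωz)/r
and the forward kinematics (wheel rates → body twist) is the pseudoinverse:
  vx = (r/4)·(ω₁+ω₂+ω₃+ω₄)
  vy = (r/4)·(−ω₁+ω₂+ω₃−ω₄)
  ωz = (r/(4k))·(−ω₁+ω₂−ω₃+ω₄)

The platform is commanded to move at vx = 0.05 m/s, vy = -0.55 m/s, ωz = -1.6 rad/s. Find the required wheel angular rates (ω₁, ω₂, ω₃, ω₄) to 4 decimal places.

k = lx + ly = 0.1 + 0.15 = 0.2500;  k·ωz = 0.2500·-1.6 = -0.4000
ω₁ (FL) = (vx − vy − k·ωz)/r = 1.0000/0.075 = 13.3333
ω₂ (FR) = (vx + vy + k·ωz)/r = -0.9000/0.075 = -12.0000
ω₃ (RL) = (vx + vy − k·ωz)/r = -0.1000/0.075 = -1.3333
ω₄ (RR) = (vx − vy + k·ωz)/r = 0.2000/0.075 = 2.6667

(13.3333, -12.0000, -1.3333, 2.6667)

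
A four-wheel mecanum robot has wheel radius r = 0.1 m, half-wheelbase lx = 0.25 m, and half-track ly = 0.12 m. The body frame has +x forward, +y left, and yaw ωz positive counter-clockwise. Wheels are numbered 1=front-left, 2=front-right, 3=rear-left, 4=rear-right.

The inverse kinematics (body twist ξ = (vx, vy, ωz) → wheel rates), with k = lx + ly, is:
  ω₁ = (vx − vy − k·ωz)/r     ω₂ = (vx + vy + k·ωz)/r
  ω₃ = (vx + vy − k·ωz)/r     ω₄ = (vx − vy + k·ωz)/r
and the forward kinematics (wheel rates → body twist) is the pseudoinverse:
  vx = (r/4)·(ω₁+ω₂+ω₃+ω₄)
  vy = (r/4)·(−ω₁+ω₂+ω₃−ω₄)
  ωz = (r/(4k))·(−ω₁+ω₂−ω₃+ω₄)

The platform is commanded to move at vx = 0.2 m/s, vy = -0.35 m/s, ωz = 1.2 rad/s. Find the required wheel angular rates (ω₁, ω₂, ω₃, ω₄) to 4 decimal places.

k = lx + ly = 0.25 + 0.12 = 0.3700;  k·ωz = 0.3700·1.2 = 0.4440
ω₁ (FL) = (vx − vy − k·ωz)/r = 0.1060/0.1 = 1.0600
ω₂ (FR) = (vx + vy + k·ωz)/r = 0.2940/0.1 = 2.9400
ω₃ (RL) = (vx + vy − k·ωz)/r = -0.5940/0.1 = -5.9400
ω₄ (RR) = (vx − vy + k·ωz)/r = 0.9940/0.1 = 9.9400

(1.0600, 2.9400, -5.9400, 9.9400)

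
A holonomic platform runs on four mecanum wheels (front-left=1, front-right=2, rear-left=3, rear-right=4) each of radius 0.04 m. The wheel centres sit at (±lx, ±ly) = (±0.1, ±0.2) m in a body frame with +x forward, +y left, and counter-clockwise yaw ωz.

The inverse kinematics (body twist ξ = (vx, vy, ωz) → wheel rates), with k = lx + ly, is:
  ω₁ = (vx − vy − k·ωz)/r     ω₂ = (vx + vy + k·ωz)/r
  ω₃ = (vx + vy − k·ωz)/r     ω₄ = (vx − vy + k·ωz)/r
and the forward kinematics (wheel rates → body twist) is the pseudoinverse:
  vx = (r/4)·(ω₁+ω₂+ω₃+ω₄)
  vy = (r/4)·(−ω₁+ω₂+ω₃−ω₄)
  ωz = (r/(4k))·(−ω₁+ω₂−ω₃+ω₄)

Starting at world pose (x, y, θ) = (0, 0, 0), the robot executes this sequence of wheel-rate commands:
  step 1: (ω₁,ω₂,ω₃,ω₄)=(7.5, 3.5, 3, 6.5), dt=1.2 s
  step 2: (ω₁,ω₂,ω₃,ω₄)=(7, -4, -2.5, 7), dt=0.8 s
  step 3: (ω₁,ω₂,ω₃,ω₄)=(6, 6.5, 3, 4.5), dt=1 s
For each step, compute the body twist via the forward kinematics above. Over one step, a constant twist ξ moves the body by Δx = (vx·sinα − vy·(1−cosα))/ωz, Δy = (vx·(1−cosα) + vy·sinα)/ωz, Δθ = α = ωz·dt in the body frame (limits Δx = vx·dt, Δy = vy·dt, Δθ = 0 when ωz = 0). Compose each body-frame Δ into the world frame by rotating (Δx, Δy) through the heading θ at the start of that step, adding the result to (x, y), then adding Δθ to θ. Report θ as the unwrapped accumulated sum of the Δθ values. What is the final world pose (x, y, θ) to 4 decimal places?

(0.4981, -0.2740, 0.0067)

step 1: ξ=(vx,vy,ωz)=(0.2050, -0.0750, -0.0167), dt=1.2 → body Δ=(0.2451, -0.0925, -0.0200) → world pose (0.2451, -0.0925, -0.0200)
step 2: ξ=(vx,vy,ωz)=(0.0750, -0.2050, -0.0500), dt=0.8 → body Δ=(0.0567, -0.1652, -0.0400) → world pose (0.2985, -0.2587, -0.0600)
step 3: ξ=(vx,vy,ωz)=(0.2000, -0.0100, 0.0667), dt=1.0 → body Δ=(0.2002, -0.0033, 0.0667) → world pose (0.4981, -0.2740, 0.0067)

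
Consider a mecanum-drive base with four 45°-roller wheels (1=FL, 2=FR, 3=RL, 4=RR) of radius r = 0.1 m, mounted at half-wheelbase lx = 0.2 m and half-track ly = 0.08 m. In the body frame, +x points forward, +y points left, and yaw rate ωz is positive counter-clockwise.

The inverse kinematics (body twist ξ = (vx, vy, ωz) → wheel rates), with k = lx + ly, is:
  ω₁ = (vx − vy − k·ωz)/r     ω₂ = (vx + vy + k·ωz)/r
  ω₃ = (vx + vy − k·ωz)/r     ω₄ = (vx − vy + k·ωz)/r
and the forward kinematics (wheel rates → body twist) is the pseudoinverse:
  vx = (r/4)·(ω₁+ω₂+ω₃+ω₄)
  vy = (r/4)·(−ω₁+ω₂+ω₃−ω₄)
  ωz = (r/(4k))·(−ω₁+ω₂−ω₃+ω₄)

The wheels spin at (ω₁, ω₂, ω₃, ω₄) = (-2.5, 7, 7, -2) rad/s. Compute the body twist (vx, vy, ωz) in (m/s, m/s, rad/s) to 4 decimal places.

(0.2375, 0.4625, 0.0446)

k = lx + ly = 0.2 + 0.08 = 0.2800
ω₁+ω₂+ω₃+ω₄ = 9.5000  →  vx = (0.1/4)·9.5000 = 0.2375
−ω₁+ω₂+ω₃−ω₄ = 18.5000  →  vy = (0.1/4)·18.5000 = 0.4625
−ω₁+ω₂−ω₃+ω₄ = 0.5000  →  ωz = (0.1/1.1200)·0.5000 = 0.0446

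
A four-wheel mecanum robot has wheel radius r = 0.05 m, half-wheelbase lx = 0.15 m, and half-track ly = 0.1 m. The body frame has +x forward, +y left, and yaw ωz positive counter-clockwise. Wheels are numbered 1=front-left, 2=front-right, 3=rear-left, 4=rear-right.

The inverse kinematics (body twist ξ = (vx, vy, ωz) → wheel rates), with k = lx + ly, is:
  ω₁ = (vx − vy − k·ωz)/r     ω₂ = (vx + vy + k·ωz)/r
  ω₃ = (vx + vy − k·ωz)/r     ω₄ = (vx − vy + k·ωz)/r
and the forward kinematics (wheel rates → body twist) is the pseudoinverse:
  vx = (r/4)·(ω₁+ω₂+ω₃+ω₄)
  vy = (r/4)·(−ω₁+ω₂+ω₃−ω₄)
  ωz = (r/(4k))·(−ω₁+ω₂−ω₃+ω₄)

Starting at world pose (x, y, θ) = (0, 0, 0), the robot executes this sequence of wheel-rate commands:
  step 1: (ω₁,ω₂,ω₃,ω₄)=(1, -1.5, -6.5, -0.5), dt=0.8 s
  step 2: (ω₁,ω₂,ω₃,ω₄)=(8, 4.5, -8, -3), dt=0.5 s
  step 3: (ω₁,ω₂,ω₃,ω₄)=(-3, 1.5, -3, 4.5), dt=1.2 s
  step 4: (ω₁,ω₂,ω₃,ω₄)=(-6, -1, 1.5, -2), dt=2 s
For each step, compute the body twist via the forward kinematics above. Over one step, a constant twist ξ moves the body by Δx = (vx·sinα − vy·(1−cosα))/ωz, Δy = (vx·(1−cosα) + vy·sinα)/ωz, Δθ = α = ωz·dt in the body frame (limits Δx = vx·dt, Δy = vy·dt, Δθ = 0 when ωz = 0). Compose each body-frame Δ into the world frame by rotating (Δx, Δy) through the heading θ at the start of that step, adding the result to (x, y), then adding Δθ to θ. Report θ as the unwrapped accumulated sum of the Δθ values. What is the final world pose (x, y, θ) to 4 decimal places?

step 1: ξ=(vx,vy,ωz)=(-0.0938, -0.1063, 0.1750), dt=0.8 → body Δ=(-0.0688, -0.0900, 0.1400) → world pose (-0.0688, -0.0900, 0.1400)
step 2: ξ=(vx,vy,ωz)=(0.0187, -0.1063, 0.0750), dt=0.5 → body Δ=(0.0104, -0.0529, 0.0375) → world pose (-0.0512, -0.1409, 0.1775)
step 3: ξ=(vx,vy,ωz)=(0.0000, -0.0375, 0.6000), dt=1.2 → body Δ=(0.0155, -0.0412, 0.7200) → world pose (-0.0286, -0.1788, 0.8975)
step 4: ξ=(vx,vy,ωz)=(-0.0938, 0.1063, 0.0750), dt=2.0 → body Δ=(-0.2027, 0.1977, 0.1500) → world pose (-0.3095, -0.2140, 1.0475)

(-0.3095, -0.2140, 1.0475)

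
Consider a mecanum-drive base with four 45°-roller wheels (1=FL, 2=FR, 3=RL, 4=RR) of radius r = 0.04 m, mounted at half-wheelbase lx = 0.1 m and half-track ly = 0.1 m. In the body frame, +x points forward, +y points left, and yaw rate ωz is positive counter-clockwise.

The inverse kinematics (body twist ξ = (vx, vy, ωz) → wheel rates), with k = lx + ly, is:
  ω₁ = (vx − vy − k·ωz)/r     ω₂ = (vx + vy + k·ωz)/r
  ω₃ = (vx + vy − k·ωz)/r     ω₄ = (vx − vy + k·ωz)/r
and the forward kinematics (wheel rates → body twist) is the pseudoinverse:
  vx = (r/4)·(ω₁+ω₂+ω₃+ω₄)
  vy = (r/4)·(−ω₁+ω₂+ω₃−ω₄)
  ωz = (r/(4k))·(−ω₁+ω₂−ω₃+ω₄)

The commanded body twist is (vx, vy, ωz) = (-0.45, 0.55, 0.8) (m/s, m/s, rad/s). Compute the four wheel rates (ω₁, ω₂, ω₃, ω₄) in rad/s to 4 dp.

k = lx + ly = 0.1 + 0.1 = 0.2000;  k·ωz = 0.2000·0.8 = 0.1600
ω₁ (FL) = (vx − vy − k·ωz)/r = -1.1600/0.04 = -29.0000
ω₂ (FR) = (vx + vy + k·ωz)/r = 0.2600/0.04 = 6.5000
ω₃ (RL) = (vx + vy − k·ωz)/r = -0.0600/0.04 = -1.5000
ω₄ (RR) = (vx − vy + k·ωz)/r = -0.8400/0.04 = -21.0000

(-29.0000, 6.5000, -1.5000, -21.0000)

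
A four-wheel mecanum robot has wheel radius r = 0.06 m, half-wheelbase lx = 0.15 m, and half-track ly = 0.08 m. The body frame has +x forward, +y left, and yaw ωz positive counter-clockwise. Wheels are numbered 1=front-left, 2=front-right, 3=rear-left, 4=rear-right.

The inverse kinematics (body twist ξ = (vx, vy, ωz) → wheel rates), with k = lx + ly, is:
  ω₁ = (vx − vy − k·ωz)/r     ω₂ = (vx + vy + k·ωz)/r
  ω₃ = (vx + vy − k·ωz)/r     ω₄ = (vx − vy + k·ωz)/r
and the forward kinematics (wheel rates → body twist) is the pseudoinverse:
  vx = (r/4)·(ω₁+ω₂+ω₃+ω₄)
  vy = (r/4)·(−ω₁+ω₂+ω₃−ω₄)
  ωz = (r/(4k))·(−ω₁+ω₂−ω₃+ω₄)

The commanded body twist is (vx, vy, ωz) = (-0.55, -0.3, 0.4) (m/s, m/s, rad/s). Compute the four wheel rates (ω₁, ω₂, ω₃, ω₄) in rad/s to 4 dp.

(-5.7000, -12.6333, -15.7000, -2.6333)

k = lx + ly = 0.15 + 0.08 = 0.2300;  k·ωz = 0.2300·0.4 = 0.0920
ω₁ (FL) = (vx − vy − k·ωz)/r = -0.3420/0.06 = -5.7000
ω₂ (FR) = (vx + vy + k·ωz)/r = -0.7580/0.06 = -12.6333
ω₃ (RL) = (vx + vy − k·ωz)/r = -0.9420/0.06 = -15.7000
ω₄ (RR) = (vx − vy + k·ωz)/r = -0.1580/0.06 = -2.6333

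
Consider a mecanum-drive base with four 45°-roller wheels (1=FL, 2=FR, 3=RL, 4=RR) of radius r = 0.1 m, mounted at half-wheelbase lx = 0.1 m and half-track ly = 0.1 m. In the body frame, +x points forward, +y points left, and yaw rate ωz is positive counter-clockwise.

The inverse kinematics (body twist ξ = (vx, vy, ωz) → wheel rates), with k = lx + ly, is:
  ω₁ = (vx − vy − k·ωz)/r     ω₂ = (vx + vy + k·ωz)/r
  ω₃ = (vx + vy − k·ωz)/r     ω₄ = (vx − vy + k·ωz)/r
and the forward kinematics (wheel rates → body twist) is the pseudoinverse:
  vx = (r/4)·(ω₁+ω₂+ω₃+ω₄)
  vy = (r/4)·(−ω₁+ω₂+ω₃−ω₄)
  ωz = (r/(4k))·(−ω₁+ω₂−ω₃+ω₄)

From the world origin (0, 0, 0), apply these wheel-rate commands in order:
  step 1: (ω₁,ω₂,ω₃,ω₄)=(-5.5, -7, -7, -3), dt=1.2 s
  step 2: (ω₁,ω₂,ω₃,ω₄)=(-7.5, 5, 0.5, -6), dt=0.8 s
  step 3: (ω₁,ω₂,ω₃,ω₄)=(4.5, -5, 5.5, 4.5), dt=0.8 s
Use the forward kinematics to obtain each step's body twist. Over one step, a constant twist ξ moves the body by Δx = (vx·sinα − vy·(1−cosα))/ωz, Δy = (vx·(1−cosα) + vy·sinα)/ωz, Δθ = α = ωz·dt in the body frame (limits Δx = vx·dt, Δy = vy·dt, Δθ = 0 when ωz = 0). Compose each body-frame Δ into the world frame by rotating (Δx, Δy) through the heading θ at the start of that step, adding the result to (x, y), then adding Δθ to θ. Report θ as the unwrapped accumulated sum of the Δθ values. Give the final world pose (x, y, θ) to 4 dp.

(-0.7517, -0.1597, -0.0750)

step 1: ξ=(vx,vy,ωz)=(-0.5625, -0.1375, 0.3125), dt=1.2 → body Δ=(-0.6287, -0.2862, 0.3750) → world pose (-0.6287, -0.2862, 0.3750)
step 2: ξ=(vx,vy,ωz)=(-0.2000, 0.4750, 0.7500), dt=0.8 → body Δ=(-0.2612, 0.3110, 0.6000) → world pose (-0.9857, -0.0925, 0.9750)
step 3: ξ=(vx,vy,ωz)=(0.2375, -0.2125, -1.3125), dt=0.8 → body Δ=(0.0756, -0.2314, -1.0500) → world pose (-0.7517, -0.1597, -0.0750)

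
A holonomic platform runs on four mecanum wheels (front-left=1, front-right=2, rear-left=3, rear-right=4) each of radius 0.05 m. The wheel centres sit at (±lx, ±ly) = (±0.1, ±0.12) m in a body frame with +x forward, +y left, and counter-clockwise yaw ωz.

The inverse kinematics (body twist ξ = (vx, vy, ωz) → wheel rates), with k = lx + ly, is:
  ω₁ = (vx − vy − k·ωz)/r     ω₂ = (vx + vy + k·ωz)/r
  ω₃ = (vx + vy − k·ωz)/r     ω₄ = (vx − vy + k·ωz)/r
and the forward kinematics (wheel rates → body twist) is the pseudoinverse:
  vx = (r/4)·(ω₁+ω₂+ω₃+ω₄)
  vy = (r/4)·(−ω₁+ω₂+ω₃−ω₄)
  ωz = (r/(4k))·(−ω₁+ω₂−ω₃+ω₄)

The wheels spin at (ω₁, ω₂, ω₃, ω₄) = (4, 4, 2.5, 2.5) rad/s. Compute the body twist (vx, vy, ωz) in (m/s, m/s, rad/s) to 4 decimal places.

k = lx + ly = 0.1 + 0.12 = 0.2200
ω₁+ω₂+ω₃+ω₄ = 13.0000  →  vx = (0.05/4)·13.0000 = 0.1625
−ω₁+ω₂+ω₃−ω₄ = 0.0000  →  vy = (0.05/4)·0.0000 = 0.0000
−ω₁+ω₂−ω₃+ω₄ = 0.0000  →  ωz = (0.05/0.8800)·0.0000 = 0.0000

(0.1625, 0.0000, 0.0000)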